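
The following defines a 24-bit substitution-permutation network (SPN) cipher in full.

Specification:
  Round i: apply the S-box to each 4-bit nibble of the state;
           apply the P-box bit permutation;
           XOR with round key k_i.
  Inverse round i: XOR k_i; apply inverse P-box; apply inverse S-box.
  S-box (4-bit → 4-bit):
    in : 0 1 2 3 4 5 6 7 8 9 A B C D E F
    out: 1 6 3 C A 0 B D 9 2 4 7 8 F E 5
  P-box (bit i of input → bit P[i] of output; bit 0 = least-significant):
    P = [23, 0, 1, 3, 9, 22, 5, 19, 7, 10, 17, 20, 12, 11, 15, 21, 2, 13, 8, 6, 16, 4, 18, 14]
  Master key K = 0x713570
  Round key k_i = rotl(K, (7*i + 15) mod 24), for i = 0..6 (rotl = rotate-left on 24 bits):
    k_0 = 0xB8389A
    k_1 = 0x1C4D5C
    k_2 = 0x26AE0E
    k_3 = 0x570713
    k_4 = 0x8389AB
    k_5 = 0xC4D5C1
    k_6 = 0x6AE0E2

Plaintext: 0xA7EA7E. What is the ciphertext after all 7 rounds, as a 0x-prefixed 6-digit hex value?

s_0 = plaintext = 0xA7EA7E
s_1 = Round(s_0, k_0) = 0x96B3F5
s_2 = Round(s_1, k_1) = 0x0EF728
s_3 = Round(s_2, k_2) = 0xF51DC6
s_4 = Round(s_3, k_3) = 0xC88B9A
s_5 = Round(s_4, k_4) = 0xE1DD6D
s_6 = Round(s_5, k_5) = 0x3A2A5A
s_7 = Round(s_6, k_6) = 0x6CB9E0

0x6CB9E0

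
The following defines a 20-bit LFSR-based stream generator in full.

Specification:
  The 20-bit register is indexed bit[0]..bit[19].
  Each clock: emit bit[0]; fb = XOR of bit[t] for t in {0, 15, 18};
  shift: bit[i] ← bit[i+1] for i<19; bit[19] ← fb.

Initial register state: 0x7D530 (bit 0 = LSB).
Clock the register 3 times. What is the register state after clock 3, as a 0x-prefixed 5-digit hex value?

reg_0 = 0x7D530
clock 1: out=0, reg = 0x3EA98
clock 2: out=0, reg = 0x9F54C
clock 3: out=0, reg = 0xCFAA6

0xCFAA6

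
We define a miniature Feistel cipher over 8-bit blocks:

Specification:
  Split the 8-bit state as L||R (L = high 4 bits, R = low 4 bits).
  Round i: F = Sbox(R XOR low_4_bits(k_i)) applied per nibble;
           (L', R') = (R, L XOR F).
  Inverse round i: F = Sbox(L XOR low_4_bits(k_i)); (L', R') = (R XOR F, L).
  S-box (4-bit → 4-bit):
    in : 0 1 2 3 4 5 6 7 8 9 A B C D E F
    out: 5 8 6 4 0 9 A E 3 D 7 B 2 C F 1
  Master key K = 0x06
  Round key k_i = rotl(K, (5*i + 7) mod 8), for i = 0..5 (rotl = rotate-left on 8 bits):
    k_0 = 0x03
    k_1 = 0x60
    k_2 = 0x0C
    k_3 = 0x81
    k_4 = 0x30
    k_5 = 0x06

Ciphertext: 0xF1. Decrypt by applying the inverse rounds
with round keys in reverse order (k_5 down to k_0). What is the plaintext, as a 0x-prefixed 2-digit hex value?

s_0 = ciphertext = 0xF1
s_1 = InvRound(s_0, k_5) = 0xCF
s_2 = InvRound(s_1, k_4) = 0xDC
s_3 = InvRound(s_2, k_3) = 0xED
s_4 = InvRound(s_3, k_2) = 0xBE
s_5 = InvRound(s_4, k_1) = 0x5B
s_6 = InvRound(s_5, k_0) = 0x15

0x15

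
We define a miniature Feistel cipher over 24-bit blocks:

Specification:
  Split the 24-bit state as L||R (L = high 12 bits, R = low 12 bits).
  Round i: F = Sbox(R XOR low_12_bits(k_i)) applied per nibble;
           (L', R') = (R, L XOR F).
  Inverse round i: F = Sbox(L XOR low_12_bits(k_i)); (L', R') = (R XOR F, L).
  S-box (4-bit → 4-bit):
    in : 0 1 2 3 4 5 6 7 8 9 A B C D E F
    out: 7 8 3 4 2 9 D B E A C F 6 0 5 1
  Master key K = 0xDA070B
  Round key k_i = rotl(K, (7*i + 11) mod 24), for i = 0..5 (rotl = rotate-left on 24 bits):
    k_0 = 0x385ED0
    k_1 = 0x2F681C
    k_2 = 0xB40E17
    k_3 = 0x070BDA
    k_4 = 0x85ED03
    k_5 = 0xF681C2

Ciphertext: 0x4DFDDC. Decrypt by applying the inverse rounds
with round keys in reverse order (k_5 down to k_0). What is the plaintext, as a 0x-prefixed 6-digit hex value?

0xD83E80

s_0 = ciphertext = 0x4DFDDC
s_1 = InvRound(s_0, k_5) = 0x45C4DF
s_2 = InvRound(s_1, k_4) = 0xE4E45C
s_3 = InvRound(s_2, k_3) = 0xDFEE4E
s_4 = InvRound(s_3, k_2) = 0xA14DFE
s_5 = InvRound(s_4, k_1) = 0xE80A14
s_6 = InvRound(s_5, k_0) = 0xD83E80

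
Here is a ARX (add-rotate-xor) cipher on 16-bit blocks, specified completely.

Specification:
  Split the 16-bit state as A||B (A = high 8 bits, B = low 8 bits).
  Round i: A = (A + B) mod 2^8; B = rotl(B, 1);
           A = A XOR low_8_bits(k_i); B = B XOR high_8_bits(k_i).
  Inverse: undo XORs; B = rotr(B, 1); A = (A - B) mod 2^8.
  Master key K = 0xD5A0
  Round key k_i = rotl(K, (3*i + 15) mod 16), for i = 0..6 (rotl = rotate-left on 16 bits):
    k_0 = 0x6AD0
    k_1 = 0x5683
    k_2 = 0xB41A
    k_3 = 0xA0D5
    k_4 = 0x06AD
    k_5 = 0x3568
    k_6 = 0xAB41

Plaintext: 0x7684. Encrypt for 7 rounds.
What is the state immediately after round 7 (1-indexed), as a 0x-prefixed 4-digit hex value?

0x3B85

s_0 = plaintext = 0x7684
s_1 = Round(s_0, k_0) = 0x2A63
s_2 = Round(s_1, k_1) = 0x0E90
s_3 = Round(s_2, k_2) = 0x8495
s_4 = Round(s_3, k_3) = 0xCC8B
s_5 = Round(s_4, k_4) = 0xFA11
s_6 = Round(s_5, k_5) = 0x6317
s_7 = Round(s_6, k_6) = 0x3B85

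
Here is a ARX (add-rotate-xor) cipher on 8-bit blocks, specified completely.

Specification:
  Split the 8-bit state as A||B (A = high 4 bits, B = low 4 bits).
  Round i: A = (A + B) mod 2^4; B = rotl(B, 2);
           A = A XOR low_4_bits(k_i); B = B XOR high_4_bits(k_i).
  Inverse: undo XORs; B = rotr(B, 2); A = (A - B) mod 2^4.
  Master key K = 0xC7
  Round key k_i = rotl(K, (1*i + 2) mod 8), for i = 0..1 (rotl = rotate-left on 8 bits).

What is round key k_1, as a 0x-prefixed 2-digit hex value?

K = 0xC7
k_0 = rotl(K, (1*0+2) mod 8) = rotl(K, 2) = 0x1F
k_1 = rotl(K, (1*1+2) mod 8) = rotl(K, 3) = 0x3E

0x3E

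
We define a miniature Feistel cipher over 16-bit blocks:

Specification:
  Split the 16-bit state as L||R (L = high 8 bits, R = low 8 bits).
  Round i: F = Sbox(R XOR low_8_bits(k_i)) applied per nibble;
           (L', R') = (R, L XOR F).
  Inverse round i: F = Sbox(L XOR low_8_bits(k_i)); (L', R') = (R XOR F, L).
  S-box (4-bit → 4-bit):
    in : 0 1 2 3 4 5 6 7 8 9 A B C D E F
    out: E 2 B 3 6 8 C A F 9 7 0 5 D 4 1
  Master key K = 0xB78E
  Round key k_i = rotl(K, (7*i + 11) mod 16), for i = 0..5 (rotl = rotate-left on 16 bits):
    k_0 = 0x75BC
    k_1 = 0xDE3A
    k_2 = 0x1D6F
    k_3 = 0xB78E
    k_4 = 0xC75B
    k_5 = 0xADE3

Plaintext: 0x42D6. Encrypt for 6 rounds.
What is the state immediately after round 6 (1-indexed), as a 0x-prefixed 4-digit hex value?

s_0 = plaintext = 0x42D6
s_1 = Round(s_0, k_0) = 0xD685
s_2 = Round(s_1, k_1) = 0x85D7
s_3 = Round(s_2, k_2) = 0xD78A
s_4 = Round(s_3, k_3) = 0x8A31
s_5 = Round(s_4, k_4) = 0x314D
s_6 = Round(s_5, k_5) = 0x4D45

0x4D45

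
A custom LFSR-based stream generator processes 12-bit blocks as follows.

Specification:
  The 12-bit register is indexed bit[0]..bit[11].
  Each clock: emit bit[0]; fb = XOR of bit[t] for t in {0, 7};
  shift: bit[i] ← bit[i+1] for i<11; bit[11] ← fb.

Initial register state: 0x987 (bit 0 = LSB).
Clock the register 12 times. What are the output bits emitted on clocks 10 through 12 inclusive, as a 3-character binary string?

reg_0 = 0x987
clock 1: out=1, reg = 0x4C3
clock 2: out=1, reg = 0x261
clock 3: out=1, reg = 0x930
clock 4: out=0, reg = 0x498
clock 5: out=0, reg = 0xA4C
clock 6: out=0, reg = 0x526
clock 7: out=0, reg = 0x293
clock 8: out=1, reg = 0x149
clock 9: out=1, reg = 0x8A4
clock 10: out=0, reg = 0xC52
clock 11: out=0, reg = 0x629
clock 12: out=1, reg = 0xB14

001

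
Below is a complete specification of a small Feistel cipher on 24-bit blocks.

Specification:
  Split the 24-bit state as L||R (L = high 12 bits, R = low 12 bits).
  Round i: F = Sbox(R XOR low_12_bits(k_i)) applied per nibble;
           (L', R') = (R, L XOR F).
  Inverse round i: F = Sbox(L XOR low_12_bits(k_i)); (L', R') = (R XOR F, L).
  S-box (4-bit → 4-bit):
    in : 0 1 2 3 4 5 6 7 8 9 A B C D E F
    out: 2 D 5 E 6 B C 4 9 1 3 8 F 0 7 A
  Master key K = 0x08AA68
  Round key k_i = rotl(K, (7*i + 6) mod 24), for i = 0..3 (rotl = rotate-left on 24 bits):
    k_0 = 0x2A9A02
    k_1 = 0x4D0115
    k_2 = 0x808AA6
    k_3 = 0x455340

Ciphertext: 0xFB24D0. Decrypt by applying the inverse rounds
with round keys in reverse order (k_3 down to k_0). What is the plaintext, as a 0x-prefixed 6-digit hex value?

0x8D0544

s_0 = ciphertext = 0xFB24D0
s_1 = InvRound(s_0, k_3) = 0xB75FB2
s_2 = InvRound(s_1, k_2) = 0x2BCB75
s_3 = InvRound(s_2, k_1) = 0x5442BC
s_4 = InvRound(s_3, k_0) = 0x8D0544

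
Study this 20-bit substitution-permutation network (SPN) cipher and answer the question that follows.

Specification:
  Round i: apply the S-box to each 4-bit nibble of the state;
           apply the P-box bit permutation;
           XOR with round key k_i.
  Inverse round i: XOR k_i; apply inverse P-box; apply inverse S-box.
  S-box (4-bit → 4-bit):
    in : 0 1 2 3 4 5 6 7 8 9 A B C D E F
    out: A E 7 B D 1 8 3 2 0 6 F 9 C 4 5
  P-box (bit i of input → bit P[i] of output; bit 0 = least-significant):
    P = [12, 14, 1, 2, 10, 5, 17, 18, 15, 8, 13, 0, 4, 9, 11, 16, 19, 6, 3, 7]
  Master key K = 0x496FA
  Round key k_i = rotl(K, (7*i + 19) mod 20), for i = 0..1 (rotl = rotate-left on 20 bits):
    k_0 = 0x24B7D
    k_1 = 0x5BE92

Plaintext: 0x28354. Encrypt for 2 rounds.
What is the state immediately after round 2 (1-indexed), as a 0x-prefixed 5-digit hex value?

0x062F9

s_0 = plaintext = 0x28354
s_1 = Round(s_0, k_0) = 0xADC32
s_2 = Round(s_1, k_1) = 0x062F9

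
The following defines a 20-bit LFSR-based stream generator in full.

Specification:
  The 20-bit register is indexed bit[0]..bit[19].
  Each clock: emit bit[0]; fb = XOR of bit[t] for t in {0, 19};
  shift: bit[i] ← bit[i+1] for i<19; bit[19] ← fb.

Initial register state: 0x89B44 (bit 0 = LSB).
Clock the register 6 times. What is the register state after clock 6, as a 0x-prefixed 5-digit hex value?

0x0E26D

reg_0 = 0x89B44
clock 1: out=0, reg = 0xC4DA2
clock 2: out=0, reg = 0xE26D1
clock 3: out=1, reg = 0x71368
clock 4: out=0, reg = 0x389B4
clock 5: out=0, reg = 0x1C4DA
clock 6: out=0, reg = 0x0E26D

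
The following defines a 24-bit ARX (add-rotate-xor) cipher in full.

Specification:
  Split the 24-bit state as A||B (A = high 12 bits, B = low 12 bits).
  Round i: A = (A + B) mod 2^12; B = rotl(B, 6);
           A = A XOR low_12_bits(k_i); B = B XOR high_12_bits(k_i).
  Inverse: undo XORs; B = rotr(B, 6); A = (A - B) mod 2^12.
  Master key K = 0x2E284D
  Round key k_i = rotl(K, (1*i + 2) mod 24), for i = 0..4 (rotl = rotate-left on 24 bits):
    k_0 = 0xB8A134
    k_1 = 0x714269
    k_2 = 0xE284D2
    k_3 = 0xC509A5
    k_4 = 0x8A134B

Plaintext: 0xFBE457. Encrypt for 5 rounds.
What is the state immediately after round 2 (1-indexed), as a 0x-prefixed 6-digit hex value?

0x1151ED

s_0 = plaintext = 0xFBE457
s_1 = Round(s_0, k_0) = 0x521E5B
s_2 = Round(s_1, k_1) = 0x1151ED
s_3 = Round(s_2, k_2) = 0x7D056F
s_4 = Round(s_3, k_3) = 0x49A785
s_5 = Round(s_4, k_4) = 0xF549FF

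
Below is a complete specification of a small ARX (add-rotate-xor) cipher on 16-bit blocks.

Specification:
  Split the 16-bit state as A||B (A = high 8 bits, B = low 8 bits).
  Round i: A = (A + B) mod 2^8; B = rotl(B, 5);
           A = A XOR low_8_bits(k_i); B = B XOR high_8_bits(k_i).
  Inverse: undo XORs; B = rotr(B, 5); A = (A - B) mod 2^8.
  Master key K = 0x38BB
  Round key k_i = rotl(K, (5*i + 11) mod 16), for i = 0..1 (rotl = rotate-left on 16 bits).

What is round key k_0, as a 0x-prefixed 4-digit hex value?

K = 0x38BB
k_0 = rotl(K, (5*0+11) mod 16) = rotl(K, 11) = 0xD9C5

0xD9C5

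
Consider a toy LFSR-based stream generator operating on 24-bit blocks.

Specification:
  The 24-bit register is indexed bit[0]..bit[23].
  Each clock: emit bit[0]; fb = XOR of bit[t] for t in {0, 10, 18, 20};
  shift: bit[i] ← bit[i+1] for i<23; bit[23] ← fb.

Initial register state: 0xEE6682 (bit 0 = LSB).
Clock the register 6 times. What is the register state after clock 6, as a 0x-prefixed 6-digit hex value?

0x3BB99A

reg_0 = 0xEE6682
clock 1: out=0, reg = 0x773341
clock 2: out=1, reg = 0xBB99A0
clock 3: out=0, reg = 0xDDCCD0
clock 4: out=0, reg = 0xEEE668
clock 5: out=0, reg = 0x777334
clock 6: out=0, reg = 0x3BB99A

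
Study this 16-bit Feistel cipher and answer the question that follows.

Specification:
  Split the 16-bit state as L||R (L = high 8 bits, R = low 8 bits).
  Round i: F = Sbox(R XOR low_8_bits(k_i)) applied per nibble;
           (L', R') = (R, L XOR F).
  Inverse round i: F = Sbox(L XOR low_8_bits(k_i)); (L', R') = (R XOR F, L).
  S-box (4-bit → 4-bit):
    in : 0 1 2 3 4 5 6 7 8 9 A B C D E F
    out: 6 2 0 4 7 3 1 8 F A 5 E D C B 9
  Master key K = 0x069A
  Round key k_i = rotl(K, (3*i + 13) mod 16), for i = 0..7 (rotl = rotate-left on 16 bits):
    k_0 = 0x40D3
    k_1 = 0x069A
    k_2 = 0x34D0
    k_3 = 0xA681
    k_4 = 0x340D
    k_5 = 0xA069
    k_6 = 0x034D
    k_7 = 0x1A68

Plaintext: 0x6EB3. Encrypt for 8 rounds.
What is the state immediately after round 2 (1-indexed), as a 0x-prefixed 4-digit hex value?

0x7803

s_0 = plaintext = 0x6EB3
s_1 = Round(s_0, k_0) = 0xB378
s_2 = Round(s_1, k_1) = 0x7803
s_3 = Round(s_2, k_2) = 0x03BC
s_4 = Round(s_3, k_3) = 0xBC4F
s_5 = Round(s_4, k_4) = 0x4FCC
s_6 = Round(s_5, k_5) = 0xCC1C
s_7 = Round(s_6, k_6) = 0x1CFE
s_8 = Round(s_7, k_7) = 0xFEBD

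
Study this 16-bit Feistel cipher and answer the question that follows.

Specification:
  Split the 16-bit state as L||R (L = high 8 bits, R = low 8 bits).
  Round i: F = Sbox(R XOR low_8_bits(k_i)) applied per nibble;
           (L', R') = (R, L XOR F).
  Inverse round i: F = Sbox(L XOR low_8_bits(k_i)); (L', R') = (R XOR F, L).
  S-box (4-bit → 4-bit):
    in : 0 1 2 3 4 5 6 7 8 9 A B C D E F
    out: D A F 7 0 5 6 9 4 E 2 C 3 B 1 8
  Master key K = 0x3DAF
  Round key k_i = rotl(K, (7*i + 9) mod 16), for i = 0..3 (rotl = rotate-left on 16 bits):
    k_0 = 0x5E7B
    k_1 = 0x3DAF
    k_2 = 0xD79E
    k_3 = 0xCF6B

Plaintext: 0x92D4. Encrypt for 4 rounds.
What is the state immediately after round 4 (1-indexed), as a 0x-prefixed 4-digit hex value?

0xA24F

s_0 = plaintext = 0x92D4
s_1 = Round(s_0, k_0) = 0xD4BA
s_2 = Round(s_1, k_1) = 0xBA71
s_3 = Round(s_2, k_2) = 0x71A2
s_4 = Round(s_3, k_3) = 0xA24F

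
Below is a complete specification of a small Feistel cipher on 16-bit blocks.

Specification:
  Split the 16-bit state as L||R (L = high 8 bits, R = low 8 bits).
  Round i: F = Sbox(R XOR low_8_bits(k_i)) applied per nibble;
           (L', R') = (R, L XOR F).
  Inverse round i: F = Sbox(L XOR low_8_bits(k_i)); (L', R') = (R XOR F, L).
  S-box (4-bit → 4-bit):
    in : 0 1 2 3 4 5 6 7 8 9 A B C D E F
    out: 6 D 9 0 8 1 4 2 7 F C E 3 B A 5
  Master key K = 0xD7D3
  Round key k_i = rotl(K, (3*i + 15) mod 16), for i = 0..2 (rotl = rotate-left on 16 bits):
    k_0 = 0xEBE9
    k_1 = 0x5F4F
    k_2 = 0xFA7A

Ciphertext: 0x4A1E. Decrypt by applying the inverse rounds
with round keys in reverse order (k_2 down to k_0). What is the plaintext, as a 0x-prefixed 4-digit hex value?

0xF558

s_0 = ciphertext = 0x4A1E
s_1 = InvRound(s_0, k_2) = 0x184A
s_2 = InvRound(s_1, k_1) = 0x5818
s_3 = InvRound(s_2, k_0) = 0xF558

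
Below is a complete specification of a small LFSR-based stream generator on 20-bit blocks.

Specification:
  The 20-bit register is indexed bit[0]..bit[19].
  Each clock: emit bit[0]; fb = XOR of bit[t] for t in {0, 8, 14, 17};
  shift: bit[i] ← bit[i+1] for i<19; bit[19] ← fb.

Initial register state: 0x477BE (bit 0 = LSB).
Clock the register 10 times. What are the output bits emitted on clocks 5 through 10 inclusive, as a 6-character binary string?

110111

reg_0 = 0x477BE
clock 1: out=0, reg = 0x23BDF
clock 2: out=1, reg = 0x91DEF
clock 3: out=1, reg = 0x48EF7
clock 4: out=1, reg = 0xA477B
clock 5: out=1, reg = 0x523BD
clock 6: out=1, reg = 0x291DE
clock 7: out=0, reg = 0x148EF
clock 8: out=1, reg = 0x0A477
clock 9: out=1, reg = 0x8523B
clock 10: out=1, reg = 0x4291D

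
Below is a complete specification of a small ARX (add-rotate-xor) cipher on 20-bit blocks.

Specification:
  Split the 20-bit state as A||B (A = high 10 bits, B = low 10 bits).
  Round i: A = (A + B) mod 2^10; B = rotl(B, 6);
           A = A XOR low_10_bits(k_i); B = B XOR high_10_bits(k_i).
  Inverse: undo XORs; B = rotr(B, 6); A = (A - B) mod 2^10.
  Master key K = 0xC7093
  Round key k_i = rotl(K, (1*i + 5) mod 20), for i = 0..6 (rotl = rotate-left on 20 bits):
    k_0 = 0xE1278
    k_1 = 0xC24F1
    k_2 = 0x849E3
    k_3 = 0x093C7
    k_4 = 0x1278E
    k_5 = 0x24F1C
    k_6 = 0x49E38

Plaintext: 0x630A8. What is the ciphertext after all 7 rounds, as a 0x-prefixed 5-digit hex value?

0x2897A

s_0 = plaintext = 0x630A8
s_1 = Round(s_0, k_0) = 0x1318E
s_2 = Round(s_1, k_1) = 0x4AC91
s_3 = Round(s_2, k_2) = 0x17E5B
s_4 = Round(s_3, k_3) = 0x5F6C1
s_5 = Round(s_4, k_4) = 0xEC025
s_6 = Round(s_5, k_5) = 0x325D1
s_7 = Round(s_6, k_6) = 0x2897A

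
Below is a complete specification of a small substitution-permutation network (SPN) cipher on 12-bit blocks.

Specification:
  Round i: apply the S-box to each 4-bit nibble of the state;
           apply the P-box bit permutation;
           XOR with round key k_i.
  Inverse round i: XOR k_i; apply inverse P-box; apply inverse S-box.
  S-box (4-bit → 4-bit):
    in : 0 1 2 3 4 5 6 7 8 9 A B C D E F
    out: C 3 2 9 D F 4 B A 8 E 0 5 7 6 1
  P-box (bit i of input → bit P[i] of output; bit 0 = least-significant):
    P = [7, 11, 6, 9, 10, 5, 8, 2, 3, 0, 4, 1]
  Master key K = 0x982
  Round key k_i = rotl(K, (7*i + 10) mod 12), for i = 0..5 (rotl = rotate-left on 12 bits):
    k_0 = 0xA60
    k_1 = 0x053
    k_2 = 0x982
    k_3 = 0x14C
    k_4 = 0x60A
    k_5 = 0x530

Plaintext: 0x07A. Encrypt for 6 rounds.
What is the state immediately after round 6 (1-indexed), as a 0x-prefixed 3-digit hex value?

s_0 = plaintext = 0x07A
s_1 = Round(s_0, k_0) = 0x416
s_2 = Round(s_1, k_1) = 0x429
s_3 = Round(s_2, k_2) = 0xBB8
s_4 = Round(s_3, k_3) = 0xB4C
s_5 = Round(s_4, k_4) = 0x3CE
s_6 = Round(s_5, k_5) = 0x87A

0x87A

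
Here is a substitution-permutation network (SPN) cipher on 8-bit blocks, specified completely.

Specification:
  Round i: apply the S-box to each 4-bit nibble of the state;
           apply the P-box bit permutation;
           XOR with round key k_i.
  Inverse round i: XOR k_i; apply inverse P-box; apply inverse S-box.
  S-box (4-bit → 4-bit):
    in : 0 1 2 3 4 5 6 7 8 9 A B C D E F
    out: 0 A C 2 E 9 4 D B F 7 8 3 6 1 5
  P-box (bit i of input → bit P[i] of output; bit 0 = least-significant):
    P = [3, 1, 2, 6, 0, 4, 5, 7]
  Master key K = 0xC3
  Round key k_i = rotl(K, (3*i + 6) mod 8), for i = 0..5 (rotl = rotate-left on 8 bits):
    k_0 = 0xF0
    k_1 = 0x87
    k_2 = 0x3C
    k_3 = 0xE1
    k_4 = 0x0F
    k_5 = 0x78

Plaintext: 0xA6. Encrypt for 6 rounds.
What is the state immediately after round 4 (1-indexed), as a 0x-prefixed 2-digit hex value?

0xA7

s_0 = plaintext = 0xA6
s_1 = Round(s_0, k_0) = 0xC5
s_2 = Round(s_1, k_1) = 0xDE
s_3 = Round(s_2, k_2) = 0x04
s_4 = Round(s_3, k_3) = 0xA7
s_5 = Round(s_4, k_4) = 0x72
s_6 = Round(s_5, k_5) = 0x9D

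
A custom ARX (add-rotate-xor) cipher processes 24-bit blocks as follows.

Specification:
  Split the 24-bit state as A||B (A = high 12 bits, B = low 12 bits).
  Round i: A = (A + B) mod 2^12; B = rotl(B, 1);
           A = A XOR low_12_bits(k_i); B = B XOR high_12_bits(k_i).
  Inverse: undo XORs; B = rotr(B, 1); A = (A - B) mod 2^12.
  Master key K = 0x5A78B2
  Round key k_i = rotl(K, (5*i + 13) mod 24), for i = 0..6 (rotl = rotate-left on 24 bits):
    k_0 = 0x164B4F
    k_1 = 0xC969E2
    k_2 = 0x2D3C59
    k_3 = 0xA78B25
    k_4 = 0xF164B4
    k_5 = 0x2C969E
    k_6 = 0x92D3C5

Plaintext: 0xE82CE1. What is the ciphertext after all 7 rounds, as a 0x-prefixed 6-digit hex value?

s_0 = plaintext = 0xE82CE1
s_1 = Round(s_0, k_0) = 0x02C8A7
s_2 = Round(s_1, k_1) = 0x131DD9
s_3 = Round(s_2, k_2) = 0x353960
s_4 = Round(s_3, k_3) = 0x7968B9
s_5 = Round(s_4, k_4) = 0x4FBE65
s_6 = Round(s_5, k_5) = 0x5FEE02
s_7 = Round(s_6, k_6) = 0x7C5528

0x7C5528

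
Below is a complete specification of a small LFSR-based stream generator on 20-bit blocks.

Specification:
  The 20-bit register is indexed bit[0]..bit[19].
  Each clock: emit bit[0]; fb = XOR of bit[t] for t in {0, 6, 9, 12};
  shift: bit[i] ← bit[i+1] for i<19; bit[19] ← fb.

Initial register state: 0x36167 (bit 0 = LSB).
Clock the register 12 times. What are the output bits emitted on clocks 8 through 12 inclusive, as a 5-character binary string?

reg_0 = 0x36167
clock 1: out=1, reg = 0x1B0B3
clock 2: out=1, reg = 0x0D859
clock 3: out=1, reg = 0x86C2C
clock 4: out=0, reg = 0x43616
clock 5: out=0, reg = 0x21B0B
clock 6: out=1, reg = 0x90D85
clock 7: out=1, reg = 0xC86C2
clock 8: out=0, reg = 0x64361
clock 9: out=1, reg = 0xB21B0
clock 10: out=0, reg = 0x590D8
clock 11: out=0, reg = 0x2C86C
clock 12: out=0, reg = 0x96436

01000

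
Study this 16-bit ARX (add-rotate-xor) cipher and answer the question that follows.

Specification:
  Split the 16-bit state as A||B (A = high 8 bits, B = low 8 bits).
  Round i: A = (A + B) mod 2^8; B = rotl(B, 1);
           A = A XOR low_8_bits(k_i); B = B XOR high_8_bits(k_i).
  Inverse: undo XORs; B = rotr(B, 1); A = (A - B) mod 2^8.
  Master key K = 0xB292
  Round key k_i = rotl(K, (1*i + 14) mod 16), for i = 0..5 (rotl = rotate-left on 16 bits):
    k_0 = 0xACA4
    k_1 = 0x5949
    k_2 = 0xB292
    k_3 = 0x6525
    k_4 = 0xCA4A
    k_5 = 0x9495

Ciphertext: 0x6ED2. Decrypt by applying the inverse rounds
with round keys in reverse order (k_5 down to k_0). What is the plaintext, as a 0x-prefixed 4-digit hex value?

0x504F

s_0 = ciphertext = 0x6ED2
s_1 = InvRound(s_0, k_5) = 0xD823
s_2 = InvRound(s_1, k_4) = 0x9EF4
s_3 = InvRound(s_2, k_3) = 0xF3C8
s_4 = InvRound(s_3, k_2) = 0x243D
s_5 = InvRound(s_4, k_1) = 0x3B32
s_6 = InvRound(s_5, k_0) = 0x504F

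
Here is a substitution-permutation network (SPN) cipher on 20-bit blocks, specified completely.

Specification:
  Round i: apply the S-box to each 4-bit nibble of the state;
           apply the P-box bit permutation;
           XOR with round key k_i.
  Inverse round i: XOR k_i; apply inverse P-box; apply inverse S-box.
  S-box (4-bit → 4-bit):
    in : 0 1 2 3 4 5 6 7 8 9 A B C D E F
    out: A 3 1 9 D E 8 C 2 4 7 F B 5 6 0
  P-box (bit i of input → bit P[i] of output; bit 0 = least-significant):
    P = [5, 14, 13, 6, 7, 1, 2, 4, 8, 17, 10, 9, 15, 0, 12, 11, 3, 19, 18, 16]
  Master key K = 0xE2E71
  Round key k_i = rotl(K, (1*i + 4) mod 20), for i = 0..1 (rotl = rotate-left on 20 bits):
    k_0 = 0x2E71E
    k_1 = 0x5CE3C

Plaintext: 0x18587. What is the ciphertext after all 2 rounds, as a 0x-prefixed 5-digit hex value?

0xF276B

s_0 = plaintext = 0x18587
s_1 = Round(s_0, k_0) = 0x8C155
s_2 = Round(s_1, k_1) = 0xF276B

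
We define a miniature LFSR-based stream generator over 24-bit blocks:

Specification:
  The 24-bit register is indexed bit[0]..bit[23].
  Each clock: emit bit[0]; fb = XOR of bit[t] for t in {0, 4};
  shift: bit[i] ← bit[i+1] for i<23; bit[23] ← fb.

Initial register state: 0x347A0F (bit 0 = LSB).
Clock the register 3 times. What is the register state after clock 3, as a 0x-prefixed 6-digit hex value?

reg_0 = 0x347A0F
clock 1: out=1, reg = 0x9A3D07
clock 2: out=1, reg = 0xCD1E83
clock 3: out=1, reg = 0xE68F41

0xE68F41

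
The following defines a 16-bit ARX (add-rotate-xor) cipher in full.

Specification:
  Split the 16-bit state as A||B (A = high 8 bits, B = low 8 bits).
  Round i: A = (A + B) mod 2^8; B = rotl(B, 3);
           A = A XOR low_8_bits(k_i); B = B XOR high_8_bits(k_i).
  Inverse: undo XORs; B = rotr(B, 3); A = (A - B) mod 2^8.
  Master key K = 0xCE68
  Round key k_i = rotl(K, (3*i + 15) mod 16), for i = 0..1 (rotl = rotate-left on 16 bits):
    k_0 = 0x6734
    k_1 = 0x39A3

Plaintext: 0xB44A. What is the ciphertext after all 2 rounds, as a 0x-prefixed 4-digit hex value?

0x5C90

s_0 = plaintext = 0xB44A
s_1 = Round(s_0, k_0) = 0xCA35
s_2 = Round(s_1, k_1) = 0x5C90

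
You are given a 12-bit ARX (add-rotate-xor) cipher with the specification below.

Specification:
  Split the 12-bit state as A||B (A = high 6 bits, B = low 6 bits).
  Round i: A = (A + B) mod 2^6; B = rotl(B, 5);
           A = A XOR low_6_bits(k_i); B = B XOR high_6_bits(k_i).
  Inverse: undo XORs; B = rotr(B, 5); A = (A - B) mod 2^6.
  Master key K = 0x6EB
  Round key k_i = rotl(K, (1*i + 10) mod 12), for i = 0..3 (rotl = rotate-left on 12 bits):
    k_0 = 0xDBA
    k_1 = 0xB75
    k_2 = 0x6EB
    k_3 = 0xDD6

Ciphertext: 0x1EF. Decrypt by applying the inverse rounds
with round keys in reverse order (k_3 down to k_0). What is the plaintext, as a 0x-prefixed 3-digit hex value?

0x946

s_0 = ciphertext = 0x1EF
s_1 = InvRound(s_0, k_3) = 0x870
s_2 = InvRound(s_1, k_2) = 0xCD7
s_3 = InvRound(s_2, k_1) = 0x475
s_4 = InvRound(s_3, k_0) = 0x946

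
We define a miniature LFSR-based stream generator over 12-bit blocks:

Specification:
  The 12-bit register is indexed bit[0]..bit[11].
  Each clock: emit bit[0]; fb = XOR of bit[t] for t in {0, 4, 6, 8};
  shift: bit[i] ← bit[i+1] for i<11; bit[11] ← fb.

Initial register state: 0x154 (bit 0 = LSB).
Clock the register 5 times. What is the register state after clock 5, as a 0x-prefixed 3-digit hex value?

0xA8A

reg_0 = 0x154
clock 1: out=0, reg = 0x8AA
clock 2: out=0, reg = 0x455
clock 3: out=1, reg = 0xA2A
clock 4: out=0, reg = 0x515
clock 5: out=1, reg = 0xA8A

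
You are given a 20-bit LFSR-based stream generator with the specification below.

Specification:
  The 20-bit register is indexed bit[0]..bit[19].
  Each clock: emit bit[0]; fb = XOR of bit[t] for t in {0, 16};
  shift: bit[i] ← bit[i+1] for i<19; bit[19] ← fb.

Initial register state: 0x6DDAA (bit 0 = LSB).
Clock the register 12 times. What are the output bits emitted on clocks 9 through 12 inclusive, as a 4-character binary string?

1011

reg_0 = 0x6DDAA
clock 1: out=0, reg = 0x36ED5
clock 2: out=1, reg = 0x1B76A
clock 3: out=0, reg = 0x8DBB5
clock 4: out=1, reg = 0xC6DDA
clock 5: out=0, reg = 0x636ED
clock 6: out=1, reg = 0xB1B76
clock 7: out=0, reg = 0xD8DBB
clock 8: out=1, reg = 0x6C6DD
clock 9: out=1, reg = 0xB636E
clock 10: out=0, reg = 0xDB1B7
clock 11: out=1, reg = 0x6D8DB
clock 12: out=1, reg = 0xB6C6D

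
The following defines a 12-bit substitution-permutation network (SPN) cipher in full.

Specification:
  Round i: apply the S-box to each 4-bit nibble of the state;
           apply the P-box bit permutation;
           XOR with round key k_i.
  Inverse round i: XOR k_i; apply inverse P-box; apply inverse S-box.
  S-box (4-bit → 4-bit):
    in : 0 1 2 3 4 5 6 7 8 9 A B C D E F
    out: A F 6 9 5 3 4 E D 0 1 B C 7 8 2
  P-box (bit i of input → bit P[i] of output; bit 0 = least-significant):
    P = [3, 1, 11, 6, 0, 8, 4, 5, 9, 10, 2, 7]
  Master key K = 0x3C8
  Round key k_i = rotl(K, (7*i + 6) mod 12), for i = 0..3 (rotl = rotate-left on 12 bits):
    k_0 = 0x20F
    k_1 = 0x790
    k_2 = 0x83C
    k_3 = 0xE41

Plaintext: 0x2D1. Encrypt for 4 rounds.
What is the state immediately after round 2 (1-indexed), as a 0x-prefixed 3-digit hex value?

0x2D3

s_0 = plaintext = 0x2D1
s_1 = Round(s_0, k_0) = 0xF50
s_2 = Round(s_1, k_1) = 0x2D3
s_3 = Round(s_2, k_2) = 0xD61
s_4 = Round(s_3, k_3) = 0x01F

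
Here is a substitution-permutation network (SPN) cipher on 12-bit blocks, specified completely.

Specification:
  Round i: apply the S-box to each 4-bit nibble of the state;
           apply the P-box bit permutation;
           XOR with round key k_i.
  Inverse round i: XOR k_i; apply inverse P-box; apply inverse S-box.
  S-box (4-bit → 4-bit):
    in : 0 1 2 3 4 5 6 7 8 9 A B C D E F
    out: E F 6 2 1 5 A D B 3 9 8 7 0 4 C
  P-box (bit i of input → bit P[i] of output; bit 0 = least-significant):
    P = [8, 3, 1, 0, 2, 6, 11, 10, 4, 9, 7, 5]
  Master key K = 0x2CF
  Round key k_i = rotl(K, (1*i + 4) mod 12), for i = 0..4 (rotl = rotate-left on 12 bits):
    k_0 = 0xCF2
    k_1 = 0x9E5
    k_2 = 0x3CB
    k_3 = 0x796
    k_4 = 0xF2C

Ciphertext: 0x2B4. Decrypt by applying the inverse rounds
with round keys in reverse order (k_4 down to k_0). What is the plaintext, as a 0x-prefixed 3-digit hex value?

0x24E

s_0 = ciphertext = 0x2B4
s_1 = InvRound(s_0, k_4) = 0x5F9
s_2 = InvRound(s_1, k_3) = 0x690
s_3 = InvRound(s_2, k_2) = 0x461
s_4 = InvRound(s_3, k_1) = 0xE74
s_5 = InvRound(s_4, k_0) = 0x24E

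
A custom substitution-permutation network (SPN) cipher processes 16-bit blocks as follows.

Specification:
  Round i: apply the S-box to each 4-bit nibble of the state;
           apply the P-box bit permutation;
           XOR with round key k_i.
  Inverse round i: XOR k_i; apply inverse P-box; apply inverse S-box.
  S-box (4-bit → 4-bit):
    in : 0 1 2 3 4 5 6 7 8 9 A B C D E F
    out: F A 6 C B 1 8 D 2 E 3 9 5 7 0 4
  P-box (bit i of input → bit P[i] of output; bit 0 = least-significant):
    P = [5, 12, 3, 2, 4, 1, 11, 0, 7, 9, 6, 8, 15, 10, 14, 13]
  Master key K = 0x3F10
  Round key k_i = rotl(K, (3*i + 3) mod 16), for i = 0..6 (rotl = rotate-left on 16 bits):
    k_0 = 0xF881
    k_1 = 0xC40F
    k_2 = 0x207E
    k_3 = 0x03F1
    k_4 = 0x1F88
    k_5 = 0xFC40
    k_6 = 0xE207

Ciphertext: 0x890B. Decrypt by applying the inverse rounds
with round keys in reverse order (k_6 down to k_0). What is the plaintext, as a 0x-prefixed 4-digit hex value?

0x29CF

s_0 = ciphertext = 0x890B
s_1 = InvRound(s_0, k_6) = 0x31F3
s_2 = InvRound(s_1, k_5) = 0xDB05
s_3 = InvRound(s_2, k_4) = 0xD563
s_4 = InvRound(s_3, k_3) = 0xDAA8
s_5 = InvRound(s_4, k_2) = 0x7DD1
s_6 = InvRound(s_5, k_1) = 0xB7D9
s_7 = InvRound(s_6, k_0) = 0x29CF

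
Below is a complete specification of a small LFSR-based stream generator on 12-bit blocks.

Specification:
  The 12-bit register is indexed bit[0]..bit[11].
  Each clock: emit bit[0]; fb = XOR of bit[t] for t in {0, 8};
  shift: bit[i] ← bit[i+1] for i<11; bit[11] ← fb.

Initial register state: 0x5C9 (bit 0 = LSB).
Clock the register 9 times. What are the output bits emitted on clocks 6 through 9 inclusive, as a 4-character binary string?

0111

reg_0 = 0x5C9
clock 1: out=1, reg = 0x2E4
clock 2: out=0, reg = 0x172
clock 3: out=0, reg = 0x8B9
clock 4: out=1, reg = 0xC5C
clock 5: out=0, reg = 0x62E
clock 6: out=0, reg = 0x317
clock 7: out=1, reg = 0x18B
clock 8: out=1, reg = 0x0C5
clock 9: out=1, reg = 0x862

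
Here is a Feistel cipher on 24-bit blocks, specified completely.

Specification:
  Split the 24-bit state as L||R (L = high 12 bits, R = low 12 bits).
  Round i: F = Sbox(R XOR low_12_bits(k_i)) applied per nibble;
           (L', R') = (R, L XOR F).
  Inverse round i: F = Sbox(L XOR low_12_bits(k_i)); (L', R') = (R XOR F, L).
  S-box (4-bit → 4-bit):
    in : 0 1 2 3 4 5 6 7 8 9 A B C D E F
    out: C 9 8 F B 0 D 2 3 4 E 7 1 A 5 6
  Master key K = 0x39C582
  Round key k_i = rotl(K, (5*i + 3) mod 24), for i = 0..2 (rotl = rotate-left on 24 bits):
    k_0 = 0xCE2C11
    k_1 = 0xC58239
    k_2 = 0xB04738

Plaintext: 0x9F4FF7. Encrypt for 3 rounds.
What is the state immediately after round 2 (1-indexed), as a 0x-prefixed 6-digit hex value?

0x6A94BB

s_0 = plaintext = 0x9F4FF7
s_1 = Round(s_0, k_0) = 0xFF76A9
s_2 = Round(s_1, k_1) = 0x6A94BB
s_3 = Round(s_2, k_2) = 0x4BB996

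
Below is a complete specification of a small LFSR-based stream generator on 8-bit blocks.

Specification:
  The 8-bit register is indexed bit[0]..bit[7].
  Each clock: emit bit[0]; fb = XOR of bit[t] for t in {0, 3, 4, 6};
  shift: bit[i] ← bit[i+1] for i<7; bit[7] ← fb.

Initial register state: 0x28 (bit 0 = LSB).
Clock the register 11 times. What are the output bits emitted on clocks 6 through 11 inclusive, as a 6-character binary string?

100110

reg_0 = 0x28
clock 1: out=0, reg = 0x94
clock 2: out=0, reg = 0xCA
clock 3: out=0, reg = 0x65
clock 4: out=1, reg = 0x32
clock 5: out=0, reg = 0x99
clock 6: out=1, reg = 0xCC
clock 7: out=0, reg = 0x66
clock 8: out=0, reg = 0xB3
clock 9: out=1, reg = 0x59
clock 10: out=1, reg = 0x2C
clock 11: out=0, reg = 0x96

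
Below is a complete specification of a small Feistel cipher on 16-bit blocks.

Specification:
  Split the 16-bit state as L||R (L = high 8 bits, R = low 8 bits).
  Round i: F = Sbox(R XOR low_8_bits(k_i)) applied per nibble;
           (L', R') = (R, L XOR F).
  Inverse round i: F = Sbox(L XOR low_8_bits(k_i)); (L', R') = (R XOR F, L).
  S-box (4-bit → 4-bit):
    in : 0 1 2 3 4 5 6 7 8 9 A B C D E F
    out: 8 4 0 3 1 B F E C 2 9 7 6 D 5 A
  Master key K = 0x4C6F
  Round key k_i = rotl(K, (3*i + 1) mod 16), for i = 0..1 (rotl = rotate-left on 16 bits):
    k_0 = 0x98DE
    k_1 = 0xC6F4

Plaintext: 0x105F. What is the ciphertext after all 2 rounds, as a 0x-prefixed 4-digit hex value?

0xD457

s_0 = plaintext = 0x105F
s_1 = Round(s_0, k_0) = 0x5FD4
s_2 = Round(s_1, k_1) = 0xD457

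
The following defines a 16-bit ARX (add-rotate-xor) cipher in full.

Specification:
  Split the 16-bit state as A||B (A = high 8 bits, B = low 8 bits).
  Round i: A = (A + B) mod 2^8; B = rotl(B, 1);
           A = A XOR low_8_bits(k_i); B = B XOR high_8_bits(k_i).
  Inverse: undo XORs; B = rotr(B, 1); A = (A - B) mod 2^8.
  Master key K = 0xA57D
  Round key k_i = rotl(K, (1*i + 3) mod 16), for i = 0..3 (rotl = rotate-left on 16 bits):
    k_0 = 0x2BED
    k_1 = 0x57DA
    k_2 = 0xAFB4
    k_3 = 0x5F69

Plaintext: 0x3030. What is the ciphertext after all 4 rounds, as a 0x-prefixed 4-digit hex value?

s_0 = plaintext = 0x3030
s_1 = Round(s_0, k_0) = 0x8D4B
s_2 = Round(s_1, k_1) = 0x02C1
s_3 = Round(s_2, k_2) = 0x772C
s_4 = Round(s_3, k_3) = 0xCA07

0xCA07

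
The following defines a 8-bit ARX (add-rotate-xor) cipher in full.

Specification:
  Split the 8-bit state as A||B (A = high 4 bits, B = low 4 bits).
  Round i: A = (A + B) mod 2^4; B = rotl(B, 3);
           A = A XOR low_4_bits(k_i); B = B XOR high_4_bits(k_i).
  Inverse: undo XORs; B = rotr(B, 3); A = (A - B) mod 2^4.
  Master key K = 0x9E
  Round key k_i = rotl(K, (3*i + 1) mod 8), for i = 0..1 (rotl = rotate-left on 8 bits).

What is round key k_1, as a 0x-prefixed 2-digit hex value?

K = 0x9E
k_0 = rotl(K, (3*0+1) mod 8) = rotl(K, 1) = 0x3D
k_1 = rotl(K, (3*1+1) mod 8) = rotl(K, 4) = 0xE9

0xE9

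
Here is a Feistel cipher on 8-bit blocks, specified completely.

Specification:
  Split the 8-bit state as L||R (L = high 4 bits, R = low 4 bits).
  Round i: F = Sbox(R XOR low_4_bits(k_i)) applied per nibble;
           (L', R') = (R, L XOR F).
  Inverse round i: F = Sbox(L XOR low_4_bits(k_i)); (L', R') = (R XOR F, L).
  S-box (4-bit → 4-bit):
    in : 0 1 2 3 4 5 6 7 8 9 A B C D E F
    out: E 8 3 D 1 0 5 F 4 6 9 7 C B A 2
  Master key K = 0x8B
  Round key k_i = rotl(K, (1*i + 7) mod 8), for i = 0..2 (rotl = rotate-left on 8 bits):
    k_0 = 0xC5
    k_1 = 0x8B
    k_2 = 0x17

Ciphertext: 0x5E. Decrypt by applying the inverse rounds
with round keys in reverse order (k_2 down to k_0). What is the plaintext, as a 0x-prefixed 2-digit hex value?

s_0 = ciphertext = 0x5E
s_1 = InvRound(s_0, k_2) = 0xD5
s_2 = InvRound(s_1, k_1) = 0x0D
s_3 = InvRound(s_2, k_0) = 0xD0

0xD0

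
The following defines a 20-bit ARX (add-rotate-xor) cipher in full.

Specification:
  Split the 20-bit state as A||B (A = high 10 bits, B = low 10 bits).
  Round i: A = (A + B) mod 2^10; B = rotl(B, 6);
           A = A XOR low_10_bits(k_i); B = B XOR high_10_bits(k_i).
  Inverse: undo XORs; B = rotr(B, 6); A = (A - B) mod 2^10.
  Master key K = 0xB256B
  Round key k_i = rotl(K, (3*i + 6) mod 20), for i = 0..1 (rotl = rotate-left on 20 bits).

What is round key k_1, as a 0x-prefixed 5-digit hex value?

0xAD764

K = 0xB256B
k_0 = rotl(K, (3*0+6) mod 20) = rotl(K, 6) = 0x95AEC
k_1 = rotl(K, (3*1+6) mod 20) = rotl(K, 9) = 0xAD764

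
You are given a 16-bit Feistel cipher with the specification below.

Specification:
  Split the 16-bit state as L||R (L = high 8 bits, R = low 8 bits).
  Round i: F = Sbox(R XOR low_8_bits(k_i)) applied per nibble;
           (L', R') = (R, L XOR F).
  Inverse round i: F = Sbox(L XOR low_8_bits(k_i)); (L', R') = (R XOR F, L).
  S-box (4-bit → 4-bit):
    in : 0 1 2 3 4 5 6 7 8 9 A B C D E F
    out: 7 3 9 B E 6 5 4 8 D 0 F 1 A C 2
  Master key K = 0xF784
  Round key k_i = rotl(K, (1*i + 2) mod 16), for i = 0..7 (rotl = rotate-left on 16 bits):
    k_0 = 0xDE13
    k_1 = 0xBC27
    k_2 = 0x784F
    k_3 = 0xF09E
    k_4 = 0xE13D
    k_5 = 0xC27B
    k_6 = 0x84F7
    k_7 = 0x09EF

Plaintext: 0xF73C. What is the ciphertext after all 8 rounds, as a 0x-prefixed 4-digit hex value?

0x4BC4

s_0 = plaintext = 0xF73C
s_1 = Round(s_0, k_0) = 0x3C65
s_2 = Round(s_1, k_1) = 0x65D5
s_3 = Round(s_2, k_2) = 0xD5B5
s_4 = Round(s_3, k_3) = 0xB54A
s_5 = Round(s_4, k_4) = 0x4AF1
s_6 = Round(s_5, k_5) = 0xF1CA
s_7 = Round(s_6, k_6) = 0xCA4B
s_8 = Round(s_7, k_7) = 0x4BC4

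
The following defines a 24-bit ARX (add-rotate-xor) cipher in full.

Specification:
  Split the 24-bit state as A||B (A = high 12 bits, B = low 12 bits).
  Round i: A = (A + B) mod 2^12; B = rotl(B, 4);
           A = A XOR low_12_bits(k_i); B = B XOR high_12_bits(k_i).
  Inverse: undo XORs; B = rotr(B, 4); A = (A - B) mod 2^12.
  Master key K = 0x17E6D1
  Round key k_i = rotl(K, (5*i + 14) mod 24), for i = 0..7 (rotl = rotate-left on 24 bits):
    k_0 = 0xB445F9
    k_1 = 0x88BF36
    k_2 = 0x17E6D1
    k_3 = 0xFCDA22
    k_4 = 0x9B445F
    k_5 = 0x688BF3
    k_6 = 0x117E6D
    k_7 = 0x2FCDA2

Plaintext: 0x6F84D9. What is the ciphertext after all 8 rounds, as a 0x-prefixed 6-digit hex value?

s_0 = plaintext = 0x6F84D9
s_1 = Round(s_0, k_0) = 0xE286D0
s_2 = Round(s_1, k_1) = 0xBCE58D
s_3 = Round(s_2, k_2) = 0x78A9AB
s_4 = Round(s_3, k_3) = 0xB17574
s_5 = Round(s_4, k_4) = 0x4D4EF1
s_6 = Round(s_5, k_5) = 0x836996
s_7 = Round(s_6, k_6) = 0xFA187E
s_8 = Round(s_7, k_7) = 0x5BD514

0x5BD514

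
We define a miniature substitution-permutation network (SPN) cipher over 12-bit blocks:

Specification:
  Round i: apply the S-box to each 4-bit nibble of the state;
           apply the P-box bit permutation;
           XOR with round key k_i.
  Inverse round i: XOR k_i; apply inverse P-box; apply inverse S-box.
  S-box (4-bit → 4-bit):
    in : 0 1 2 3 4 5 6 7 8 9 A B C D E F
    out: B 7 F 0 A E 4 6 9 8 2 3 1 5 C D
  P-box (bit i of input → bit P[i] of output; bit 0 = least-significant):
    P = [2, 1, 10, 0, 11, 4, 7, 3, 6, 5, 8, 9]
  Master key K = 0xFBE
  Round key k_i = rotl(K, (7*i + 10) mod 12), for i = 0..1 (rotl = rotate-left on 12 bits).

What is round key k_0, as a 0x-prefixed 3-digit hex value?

K = 0xFBE
k_0 = rotl(K, (7*0+10) mod 12) = rotl(K, 10) = 0xBEF

0xBEF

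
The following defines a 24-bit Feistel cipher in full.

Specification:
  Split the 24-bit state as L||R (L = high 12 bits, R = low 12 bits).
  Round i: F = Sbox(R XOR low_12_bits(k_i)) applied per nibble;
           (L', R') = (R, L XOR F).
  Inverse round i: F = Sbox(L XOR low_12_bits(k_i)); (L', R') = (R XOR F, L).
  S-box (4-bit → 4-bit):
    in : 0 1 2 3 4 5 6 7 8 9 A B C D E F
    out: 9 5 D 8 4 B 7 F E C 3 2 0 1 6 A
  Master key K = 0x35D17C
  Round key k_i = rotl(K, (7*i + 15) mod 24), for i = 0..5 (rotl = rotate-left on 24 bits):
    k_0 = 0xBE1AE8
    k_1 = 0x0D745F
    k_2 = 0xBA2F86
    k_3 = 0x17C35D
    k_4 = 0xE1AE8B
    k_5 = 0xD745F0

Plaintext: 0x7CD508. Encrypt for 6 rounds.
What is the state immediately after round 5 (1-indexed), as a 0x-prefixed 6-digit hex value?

s_0 = plaintext = 0x7CD508
s_1 = Round(s_0, k_0) = 0x508DA4
s_2 = Round(s_1, k_1) = 0xDA49AA
s_3 = Round(s_2, k_2) = 0x9AAA74
s_4 = Round(s_3, k_3) = 0xA74576
s_5 = Round(s_4, k_4) = 0x5768D5
s_6 = Round(s_5, k_5) = 0x8D54AD

0x5768D5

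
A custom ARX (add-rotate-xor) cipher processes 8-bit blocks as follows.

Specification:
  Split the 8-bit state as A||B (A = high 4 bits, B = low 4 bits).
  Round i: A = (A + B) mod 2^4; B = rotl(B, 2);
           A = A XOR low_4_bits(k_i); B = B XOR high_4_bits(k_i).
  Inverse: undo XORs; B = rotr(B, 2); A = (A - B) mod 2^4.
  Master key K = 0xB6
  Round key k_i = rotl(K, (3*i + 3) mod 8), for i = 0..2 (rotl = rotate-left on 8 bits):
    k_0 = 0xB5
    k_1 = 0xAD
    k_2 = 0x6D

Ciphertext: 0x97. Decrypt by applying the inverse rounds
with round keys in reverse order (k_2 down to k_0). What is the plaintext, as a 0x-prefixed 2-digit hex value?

0x70

s_0 = ciphertext = 0x97
s_1 = InvRound(s_0, k_2) = 0x04
s_2 = InvRound(s_1, k_1) = 0x2B
s_3 = InvRound(s_2, k_0) = 0x70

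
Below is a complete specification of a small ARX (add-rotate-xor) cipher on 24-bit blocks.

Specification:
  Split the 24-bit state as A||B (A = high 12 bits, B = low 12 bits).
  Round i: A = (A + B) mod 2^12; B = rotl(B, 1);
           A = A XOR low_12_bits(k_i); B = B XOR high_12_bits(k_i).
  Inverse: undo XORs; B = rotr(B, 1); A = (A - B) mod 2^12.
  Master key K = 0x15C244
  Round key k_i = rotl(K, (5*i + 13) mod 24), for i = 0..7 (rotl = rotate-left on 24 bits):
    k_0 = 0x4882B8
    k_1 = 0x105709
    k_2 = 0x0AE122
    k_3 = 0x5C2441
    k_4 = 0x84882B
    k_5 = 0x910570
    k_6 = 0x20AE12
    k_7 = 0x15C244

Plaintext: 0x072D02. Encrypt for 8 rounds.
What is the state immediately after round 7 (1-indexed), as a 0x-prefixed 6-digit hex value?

s_0 = plaintext = 0x072D02
s_1 = Round(s_0, k_0) = 0xFCCE8D
s_2 = Round(s_1, k_1) = 0x950C1E
s_3 = Round(s_2, k_2) = 0x44C893
s_4 = Round(s_3, k_3) = 0x89E4E5
s_5 = Round(s_4, k_4) = 0x5A8182
s_6 = Round(s_5, k_5) = 0x25AA14
s_7 = Round(s_6, k_6) = 0x27C623
s_8 = Round(s_7, k_7) = 0xADBD1A

0x27C623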